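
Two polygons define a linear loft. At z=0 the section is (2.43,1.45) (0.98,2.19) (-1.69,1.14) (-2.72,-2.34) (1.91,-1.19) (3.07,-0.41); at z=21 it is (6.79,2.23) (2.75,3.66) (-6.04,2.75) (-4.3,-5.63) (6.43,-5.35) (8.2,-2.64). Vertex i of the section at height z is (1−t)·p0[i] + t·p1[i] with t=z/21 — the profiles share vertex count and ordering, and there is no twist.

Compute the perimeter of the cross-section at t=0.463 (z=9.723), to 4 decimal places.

Perimeter at t=0.463: 27.3023

Cross-section at t=0.463: each vertex is (1-t)·p0[i] + t·p1[i].
  v1: (1-0.463)·(2.43,1.45) + 0.463·(6.79,2.23) = (4.4487,1.8111)
  v2: (1-0.463)·(0.98,2.19) + 0.463·(2.75,3.66) = (1.7995,2.8706)
  v3: (1-0.463)·(-1.69,1.14) + 0.463·(-6.04,2.75) = (-3.7041,1.8854)
  v4: (1-0.463)·(-2.72,-2.34) + 0.463·(-4.3,-5.63) = (-3.4515,-3.8633)
  v5: (1-0.463)·(1.91,-1.19) + 0.463·(6.43,-5.35) = (4.0028,-3.1161)
  v6: (1-0.463)·(3.07,-0.41) + 0.463·(8.2,-2.64) = (5.4452,-1.4425)
Perimeter = Σ |v_{i+1} − v_i|:
  edge 1→2: √(-2.6492² + 1.0595²) = 2.8532 (running 2.8532)
  edge 2→3: √(-5.5036² + -0.9852²) = 5.5910 (running 8.4442)
  edge 3→4: √(0.2525² + -5.7487²) = 5.7542 (running 14.1985)
  edge 4→5: √(7.4543² + 0.7472²) = 7.4917 (running 21.6901)
  edge 5→6: √(1.4424² + 1.6736²) = 2.2094 (running 23.8995)
  edge 6→1: √(-0.9965² + 3.2536²) = 3.4028 (running 27.3023)
Perimeter = 27.3023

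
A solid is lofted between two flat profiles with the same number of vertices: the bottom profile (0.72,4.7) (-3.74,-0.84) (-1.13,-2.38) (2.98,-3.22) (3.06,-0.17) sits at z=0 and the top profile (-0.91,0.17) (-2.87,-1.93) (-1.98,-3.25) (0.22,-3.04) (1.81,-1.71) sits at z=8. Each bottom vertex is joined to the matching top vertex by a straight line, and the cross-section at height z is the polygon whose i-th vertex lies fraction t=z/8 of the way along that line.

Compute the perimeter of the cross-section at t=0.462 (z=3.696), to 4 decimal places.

Cross-section at t=0.462: each vertex is (1-t)·p0[i] + t·p1[i].
  v1: (1-0.462)·(0.72,4.7) + 0.462·(-0.91,0.17) = (-0.0331,2.6071)
  v2: (1-0.462)·(-3.74,-0.84) + 0.462·(-2.87,-1.93) = (-3.3381,-1.3436)
  v3: (1-0.462)·(-1.13,-2.38) + 0.462·(-1.98,-3.25) = (-1.5227,-2.7819)
  v4: (1-0.462)·(2.98,-3.22) + 0.462·(0.22,-3.04) = (1.7049,-3.1368)
  v5: (1-0.462)·(3.06,-0.17) + 0.462·(1.81,-1.71) = (2.4825,-0.8815)
Perimeter = Σ |v_{i+1} − v_i|:
  edge 1→2: √(-3.3050² + -3.9507²) = 5.1508 (running 5.1508)
  edge 2→3: √(1.8154² + -1.4384²) = 2.3161 (running 7.4670)
  edge 3→4: √(3.2276² + -0.3549²) = 3.2470 (running 10.7140)
  edge 4→5: √(0.7776² + 2.2554²) = 2.3857 (running 13.0997)
  edge 5→1: √(-2.5156² + 3.4886²) = 4.3010 (running 17.4006)
Perimeter = 17.4006

Perimeter at t=0.462: 17.4006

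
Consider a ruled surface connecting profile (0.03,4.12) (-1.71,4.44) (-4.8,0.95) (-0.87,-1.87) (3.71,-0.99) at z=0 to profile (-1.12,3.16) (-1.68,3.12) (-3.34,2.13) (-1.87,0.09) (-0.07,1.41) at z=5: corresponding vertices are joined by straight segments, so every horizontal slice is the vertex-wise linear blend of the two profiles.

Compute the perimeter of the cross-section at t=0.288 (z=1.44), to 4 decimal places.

Cross-section at t=0.288: each vertex is (1-t)·p0[i] + t·p1[i].
  v1: (1-0.288)·(0.03,4.12) + 0.288·(-1.12,3.16) = (-0.3012,3.8435)
  v2: (1-0.288)·(-1.71,4.44) + 0.288·(-1.68,3.12) = (-1.7014,4.0598)
  v3: (1-0.288)·(-4.8,0.95) + 0.288·(-3.34,2.13) = (-4.3795,1.2898)
  v4: (1-0.288)·(-0.87,-1.87) + 0.288·(-1.87,0.09) = (-1.1580,-1.3055)
  v5: (1-0.288)·(3.71,-0.99) + 0.288·(-0.07,1.41) = (2.6214,-0.2988)
Perimeter = Σ |v_{i+1} − v_i|:
  edge 1→2: √(-1.4002² + 0.2163²) = 1.4168 (running 1.4168)
  edge 2→3: √(-2.6782² + -2.7700²) = 3.8530 (running 5.2698)
  edge 3→4: √(3.2215² + -2.5954²) = 4.1369 (running 9.4067)
  edge 4→5: √(3.7794² + 1.0067²) = 3.9111 (running 13.3178)
  edge 5→1: √(-2.9226² + 4.1423²) = 5.0695 (running 18.3873)
Perimeter = 18.3873

Perimeter at t=0.288: 18.3873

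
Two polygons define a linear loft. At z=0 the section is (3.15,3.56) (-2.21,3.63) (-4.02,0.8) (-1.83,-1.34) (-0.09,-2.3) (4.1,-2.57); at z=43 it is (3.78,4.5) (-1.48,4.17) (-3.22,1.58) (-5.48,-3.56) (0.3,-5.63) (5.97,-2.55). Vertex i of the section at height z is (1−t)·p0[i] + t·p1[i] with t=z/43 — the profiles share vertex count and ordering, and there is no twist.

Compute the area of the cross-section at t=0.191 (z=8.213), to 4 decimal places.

Area at t=0.191: 43.6111

Cross-section at t=0.191: each vertex is (1-t)·p0[i] + t·p1[i].
  v1: (1-0.191)·(3.15,3.56) + 0.191·(3.78,4.5) = (3.2703,3.7395)
  v2: (1-0.191)·(-2.21,3.63) + 0.191·(-1.48,4.17) = (-2.0706,3.7331)
  v3: (1-0.191)·(-4.02,0.8) + 0.191·(-3.22,1.58) = (-3.8672,0.9490)
  v4: (1-0.191)·(-1.83,-1.34) + 0.191·(-5.48,-3.56) = (-2.5271,-1.7640)
  v5: (1-0.191)·(-0.09,-2.3) + 0.191·(0.3,-5.63) = (-0.0155,-2.9360)
  v6: (1-0.191)·(4.1,-2.57) + 0.191·(5.97,-2.55) = (4.4572,-2.5662)
Shoelace sum Σ(x_i·y_{i+1} − x_{i+1}·y_i):
  i=1: 3.2703·3.7331 − -2.0706·3.7395 = +19.9516 (running +19.9516)
  i=2: -2.0706·0.9490 − -3.8672·3.7331 = +12.4719 (running +32.4234)
  i=3: -3.8672·-1.7640 − -2.5271·0.9490 = +9.2200 (running +41.6435)
  i=4: -2.5271·-2.9360 − -0.0155·-1.7640 = +7.3924 (running +49.0359)
  i=5: -0.0155·-2.5662 − 4.4572·-2.9360 = +13.1262 (running +62.1621)
  i=6: 4.4572·3.7395 − 3.2703·-2.5662 = +25.0600 (running +87.2221)
Area = |Σ|/2 = |87.2221|/2 = 43.6111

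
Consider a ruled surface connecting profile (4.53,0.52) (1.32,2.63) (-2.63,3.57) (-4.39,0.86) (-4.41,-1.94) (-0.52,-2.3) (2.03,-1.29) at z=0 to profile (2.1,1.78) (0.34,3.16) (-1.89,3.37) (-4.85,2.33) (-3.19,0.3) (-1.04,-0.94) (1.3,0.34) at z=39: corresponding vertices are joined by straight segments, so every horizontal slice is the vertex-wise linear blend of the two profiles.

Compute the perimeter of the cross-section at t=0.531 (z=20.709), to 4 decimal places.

Cross-section at t=0.531: each vertex is (1-t)·p0[i] + t·p1[i].
  v1: (1-0.531)·(4.53,0.52) + 0.531·(2.1,1.78) = (3.2397,1.1891)
  v2: (1-0.531)·(1.32,2.63) + 0.531·(0.34,3.16) = (0.7996,2.9114)
  v3: (1-0.531)·(-2.63,3.57) + 0.531·(-1.89,3.37) = (-2.2371,3.4638)
  v4: (1-0.531)·(-4.39,0.86) + 0.531·(-4.85,2.33) = (-4.6343,1.6406)
  v5: (1-0.531)·(-4.41,-1.94) + 0.531·(-3.19,0.3) = (-3.7622,-0.7506)
  v6: (1-0.531)·(-0.52,-2.3) + 0.531·(-1.04,-0.94) = (-0.7961,-1.5778)
  v7: (1-0.531)·(2.03,-1.29) + 0.531·(1.3,0.34) = (1.6424,-0.4245)
Perimeter = Σ |v_{i+1} − v_i|:
  edge 1→2: √(-2.4401² + 1.7224²) = 2.9867 (running 2.9867)
  edge 2→3: √(-3.0367² + 0.5524²) = 3.0865 (running 6.0732)
  edge 3→4: √(-2.3972² + -1.8232²) = 3.0118 (running 9.0850)
  edge 4→5: √(0.8721² + -2.3911²) = 2.5452 (running 11.6302)
  edge 5→6: √(2.9661² + -0.8273²) = 3.0793 (running 14.7094)
  edge 6→7: √(2.4385² + 1.1534²) = 2.6975 (running 17.4069)
  edge 7→1: √(1.5973² + 1.6135²) = 2.2704 (running 19.6774)
Perimeter = 19.6774

Perimeter at t=0.531: 19.6774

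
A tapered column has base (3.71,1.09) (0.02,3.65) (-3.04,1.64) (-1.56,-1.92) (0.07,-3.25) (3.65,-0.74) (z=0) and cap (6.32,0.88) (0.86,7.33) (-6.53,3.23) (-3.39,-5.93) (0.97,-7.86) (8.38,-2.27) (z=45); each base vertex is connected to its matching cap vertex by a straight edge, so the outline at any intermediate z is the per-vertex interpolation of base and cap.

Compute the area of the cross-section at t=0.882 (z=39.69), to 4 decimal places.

Area at t=0.882: 115.6550

Cross-section at t=0.882: each vertex is (1-t)·p0[i] + t·p1[i].
  v1: (1-0.882)·(3.71,1.09) + 0.882·(6.32,0.88) = (6.0120,0.9048)
  v2: (1-0.882)·(0.02,3.65) + 0.882·(0.86,7.33) = (0.7609,6.8958)
  v3: (1-0.882)·(-3.04,1.64) + 0.882·(-6.53,3.23) = (-6.1182,3.0424)
  v4: (1-0.882)·(-1.56,-1.92) + 0.882·(-3.39,-5.93) = (-3.1741,-5.4568)
  v5: (1-0.882)·(0.07,-3.25) + 0.882·(0.97,-7.86) = (0.8638,-7.3160)
  v6: (1-0.882)·(3.65,-0.74) + 0.882·(8.38,-2.27) = (7.8219,-2.0895)
Shoelace sum Σ(x_i·y_{i+1} − x_{i+1}·y_i):
  i=1: 6.0120·6.8958 − 0.7609·0.9048 = +40.7690 (running +40.7690)
  i=2: 0.7609·3.0424 − -6.1182·6.8958 = +44.5044 (running +85.2734)
  i=3: -6.1182·-5.4568 − -3.1741·3.0424 = +43.0425 (running +128.3159)
  i=4: -3.1741·-7.3160 − 0.8638·-5.4568 = +27.9351 (running +156.2510)
  i=5: 0.8638·-2.0895 − 7.8219·-7.3160 = +55.4200 (running +211.6710)
  i=6: 7.8219·0.9048 − 6.0120·-2.0895 = +19.6389 (running +231.3099)
Area = |Σ|/2 = |231.3099|/2 = 115.6550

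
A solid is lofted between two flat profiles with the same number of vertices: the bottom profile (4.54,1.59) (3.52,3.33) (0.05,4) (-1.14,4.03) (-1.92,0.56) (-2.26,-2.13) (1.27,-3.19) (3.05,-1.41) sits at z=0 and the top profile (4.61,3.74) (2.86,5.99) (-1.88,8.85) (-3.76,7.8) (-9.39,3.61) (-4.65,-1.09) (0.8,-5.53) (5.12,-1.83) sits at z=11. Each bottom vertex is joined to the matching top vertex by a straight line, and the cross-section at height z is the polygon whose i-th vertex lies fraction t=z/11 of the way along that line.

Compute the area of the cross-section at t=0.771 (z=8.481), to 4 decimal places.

Area at t=0.771: 96.5273

Cross-section at t=0.771: each vertex is (1-t)·p0[i] + t·p1[i].
  v1: (1-0.771)·(4.54,1.59) + 0.771·(4.61,3.74) = (4.5940,3.2477)
  v2: (1-0.771)·(3.52,3.33) + 0.771·(2.86,5.99) = (3.0111,5.3809)
  v3: (1-0.771)·(0.05,4) + 0.771·(-1.88,8.85) = (-1.4380,7.7393)
  v4: (1-0.771)·(-1.14,4.03) + 0.771·(-3.76,7.8) = (-3.1600,6.9367)
  v5: (1-0.771)·(-1.92,0.56) + 0.771·(-9.39,3.61) = (-7.6794,2.9116)
  v6: (1-0.771)·(-2.26,-2.13) + 0.771·(-4.65,-1.09) = (-4.1027,-1.3282)
  v7: (1-0.771)·(1.27,-3.19) + 0.771·(0.8,-5.53) = (0.9076,-4.9941)
  v8: (1-0.771)·(3.05,-1.41) + 0.771·(5.12,-1.83) = (4.6460,-1.7338)
Shoelace sum Σ(x_i·y_{i+1} − x_{i+1}·y_i):
  i=1: 4.5940·5.3809 − 3.0111·3.2477 = +14.9404 (running +14.9404)
  i=2: 3.0111·7.7393 − -1.4380·5.3809 = +31.0421 (running +45.9825)
  i=3: -1.4380·6.9367 − -3.1600·7.7393 = +14.4814 (running +60.4638)
  i=4: -3.1600·2.9116 − -7.6794·6.9367 = +44.0687 (running +104.5325)
  i=5: -7.6794·-1.3282 − -4.1027·2.9116 = +22.1446 (running +126.6772)
  i=6: -4.1027·-4.9941 − 0.9076·-1.3282 = +21.6949 (running +148.3721)
  i=7: 0.9076·-1.7338 − 4.6460·-4.9941 = +21.6290 (running +170.0010)
  i=8: 4.6460·3.2477 − 4.5940·-1.7338 = +23.0536 (running +193.0546)
Area = |Σ|/2 = |193.0546|/2 = 96.5273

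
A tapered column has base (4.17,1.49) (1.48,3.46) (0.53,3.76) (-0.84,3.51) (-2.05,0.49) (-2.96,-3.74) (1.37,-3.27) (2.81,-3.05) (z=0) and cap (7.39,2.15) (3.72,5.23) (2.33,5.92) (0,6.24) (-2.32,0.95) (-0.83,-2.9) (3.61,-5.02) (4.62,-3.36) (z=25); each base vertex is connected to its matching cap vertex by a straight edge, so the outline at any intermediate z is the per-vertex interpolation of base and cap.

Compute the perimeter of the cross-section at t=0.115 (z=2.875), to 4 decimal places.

Perimeter at t=0.115: 24.5116

Cross-section at t=0.115: each vertex is (1-t)·p0[i] + t·p1[i].
  v1: (1-0.115)·(4.17,1.49) + 0.115·(7.39,2.15) = (4.5403,1.5659)
  v2: (1-0.115)·(1.48,3.46) + 0.115·(3.72,5.23) = (1.7376,3.6635)
  v3: (1-0.115)·(0.53,3.76) + 0.115·(2.33,5.92) = (0.7370,4.0084)
  v4: (1-0.115)·(-0.84,3.51) + 0.115·(0,6.24) = (-0.7434,3.8239)
  v5: (1-0.115)·(-2.05,0.49) + 0.115·(-2.32,0.95) = (-2.0810,0.5429)
  v6: (1-0.115)·(-2.96,-3.74) + 0.115·(-0.83,-2.9) = (-2.7151,-3.6434)
  v7: (1-0.115)·(1.37,-3.27) + 0.115·(3.61,-5.02) = (1.6276,-3.4713)
  v8: (1-0.115)·(2.81,-3.05) + 0.115·(4.62,-3.36) = (3.0181,-3.0856)
Perimeter = Σ |v_{i+1} − v_i|:
  edge 1→2: √(-2.8027² + 2.0976²) = 3.5008 (running 3.5008)
  edge 2→3: √(-1.0006² + 0.3449²) = 1.0584 (running 4.5591)
  edge 3→4: √(-1.4804² + -0.1845²) = 1.4918 (running 6.0510)
  edge 4→5: √(-1.3377² + -3.2811²) = 3.5432 (running 9.5942)
  edge 5→6: √(-0.6340² + -4.1863²) = 4.2340 (running 13.8282)
  edge 6→7: √(4.3427² + 0.1721²) = 4.3461 (running 18.1743)
  edge 7→8: √(1.3905² + 0.3856²) = 1.4430 (running 19.6173)
  edge 8→1: √(1.5222² + 4.6516²) = 4.8943 (running 24.5116)
Perimeter = 24.5116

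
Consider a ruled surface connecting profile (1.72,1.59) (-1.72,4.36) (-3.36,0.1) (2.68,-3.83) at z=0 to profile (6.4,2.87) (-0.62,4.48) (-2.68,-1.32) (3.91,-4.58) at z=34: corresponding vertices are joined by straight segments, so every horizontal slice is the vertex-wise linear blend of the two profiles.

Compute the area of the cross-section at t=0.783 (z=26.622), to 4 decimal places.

Cross-section at t=0.783: each vertex is (1-t)·p0[i] + t·p1[i].
  v1: (1-0.783)·(1.72,1.59) + 0.783·(6.4,2.87) = (5.3844,2.5922)
  v2: (1-0.783)·(-1.72,4.36) + 0.783·(-0.62,4.48) = (-0.8587,4.4540)
  v3: (1-0.783)·(-3.36,0.1) + 0.783·(-2.68,-1.32) = (-2.8276,-1.0119)
  v4: (1-0.783)·(2.68,-3.83) + 0.783·(3.91,-4.58) = (3.6431,-4.4173)
Shoelace sum Σ(x_i·y_{i+1} − x_{i+1}·y_i):
  i=1: 5.3844·4.4540 − -0.8587·2.5922 = +26.2080 (running +26.2080)
  i=2: -0.8587·-1.0119 − -2.8276·4.4540 = +13.4627 (running +39.6708)
  i=3: -2.8276·-4.4173 − 3.6431·-1.0119 = +16.1763 (running +55.8471)
  i=4: 3.6431·2.5922 − 5.3844·-4.4173 = +33.2282 (running +89.0753)
Area = |Σ|/2 = |89.0753|/2 = 44.5376

Area at t=0.783: 44.5376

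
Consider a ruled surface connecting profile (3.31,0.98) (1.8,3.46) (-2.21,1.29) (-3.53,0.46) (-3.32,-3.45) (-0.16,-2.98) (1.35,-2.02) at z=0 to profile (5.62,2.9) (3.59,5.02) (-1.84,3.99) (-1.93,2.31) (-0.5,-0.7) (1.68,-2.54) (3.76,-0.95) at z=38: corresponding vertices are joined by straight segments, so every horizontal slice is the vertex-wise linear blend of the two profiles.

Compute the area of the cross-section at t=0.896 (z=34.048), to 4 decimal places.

Area at t=0.896: 36.2186

Cross-section at t=0.896: each vertex is (1-t)·p0[i] + t·p1[i].
  v1: (1-0.896)·(3.31,0.98) + 0.896·(5.62,2.9) = (5.3798,2.7003)
  v2: (1-0.896)·(1.8,3.46) + 0.896·(3.59,5.02) = (3.4038,4.8578)
  v3: (1-0.896)·(-2.21,1.29) + 0.896·(-1.84,3.99) = (-1.8785,3.7092)
  v4: (1-0.896)·(-3.53,0.46) + 0.896·(-1.93,2.31) = (-2.0964,2.1176)
  v5: (1-0.896)·(-3.32,-3.45) + 0.896·(-0.5,-0.7) = (-0.7933,-0.9860)
  v6: (1-0.896)·(-0.16,-2.98) + 0.896·(1.68,-2.54) = (1.4886,-2.5858)
  v7: (1-0.896)·(1.35,-2.02) + 0.896·(3.76,-0.95) = (3.5094,-1.0613)
Shoelace sum Σ(x_i·y_{i+1} − x_{i+1}·y_i):
  i=1: 5.3798·4.8578 − 3.4038·2.7003 = +16.9421 (running +16.9421)
  i=2: 3.4038·3.7092 − -1.8785·4.8578 = +21.7507 (running +38.6929)
  i=3: -1.8785·2.1176 − -2.0964·3.7092 = +3.7981 (running +42.4910)
  i=4: -2.0964·-0.9860 − -0.7933·2.1176 = +3.7469 (running +46.2379)
  i=5: -0.7933·-2.5858 − 1.4886·-0.9860 = +3.5190 (running +49.7569)
  i=6: 1.4886·-1.0613 − 3.5094·-2.5858 = +7.4945 (running +57.2514)
  i=7: 3.5094·2.7003 − 5.3798·-1.0613 = +15.1858 (running +72.4372)
Area = |Σ|/2 = |72.4372|/2 = 36.2186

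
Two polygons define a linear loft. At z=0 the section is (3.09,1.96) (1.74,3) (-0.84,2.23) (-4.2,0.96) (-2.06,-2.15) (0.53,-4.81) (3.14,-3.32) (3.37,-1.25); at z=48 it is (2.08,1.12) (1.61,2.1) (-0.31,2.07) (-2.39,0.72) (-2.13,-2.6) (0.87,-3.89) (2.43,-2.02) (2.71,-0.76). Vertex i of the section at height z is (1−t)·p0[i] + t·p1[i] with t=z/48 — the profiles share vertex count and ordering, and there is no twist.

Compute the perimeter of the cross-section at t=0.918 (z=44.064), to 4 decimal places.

Perimeter at t=0.918: 18.1760

Cross-section at t=0.918: each vertex is (1-t)·p0[i] + t·p1[i].
  v1: (1-0.918)·(3.09,1.96) + 0.918·(2.08,1.12) = (2.1628,1.1889)
  v2: (1-0.918)·(1.74,3) + 0.918·(1.61,2.1) = (1.6207,2.1738)
  v3: (1-0.918)·(-0.84,2.23) + 0.918·(-0.31,2.07) = (-0.3535,2.0831)
  v4: (1-0.918)·(-4.2,0.96) + 0.918·(-2.39,0.72) = (-2.5384,0.7397)
  v5: (1-0.918)·(-2.06,-2.15) + 0.918·(-2.13,-2.6) = (-2.1243,-2.5631)
  v6: (1-0.918)·(0.53,-4.81) + 0.918·(0.87,-3.89) = (0.8421,-3.9654)
  v7: (1-0.918)·(3.14,-3.32) + 0.918·(2.43,-2.02) = (2.4882,-2.1266)
  v8: (1-0.918)·(3.37,-1.25) + 0.918·(2.71,-0.76) = (2.7641,-0.8002)
Perimeter = Σ |v_{i+1} − v_i|:
  edge 1→2: √(-0.5422² + 0.9849²) = 1.1243 (running 1.1243)
  edge 2→3: √(-1.9741² + -0.0907²) = 1.9762 (running 3.1005)
  edge 3→4: √(-2.1850² + -1.3434²) = 2.5649 (running 5.6654)
  edge 4→5: √(0.4142² + -3.3028²) = 3.3286 (running 8.9941)
  edge 5→6: √(2.9664² + -1.4023²) = 3.2812 (running 12.2752)
  edge 6→7: √(1.6461² + 1.8388²) = 2.4680 (running 14.7432)
  edge 7→8: √(0.2759² + 1.3264²) = 1.3548 (running 16.0980)
  edge 8→1: √(-0.6013² + 1.9891²) = 2.0780 (running 18.1760)
Perimeter = 18.1760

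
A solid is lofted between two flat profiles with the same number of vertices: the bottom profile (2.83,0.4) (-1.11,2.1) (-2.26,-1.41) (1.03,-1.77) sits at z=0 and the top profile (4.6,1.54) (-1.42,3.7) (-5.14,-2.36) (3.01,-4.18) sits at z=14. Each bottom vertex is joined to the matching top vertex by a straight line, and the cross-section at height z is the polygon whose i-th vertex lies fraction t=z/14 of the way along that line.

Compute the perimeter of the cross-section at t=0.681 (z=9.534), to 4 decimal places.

Perimeter at t=0.681: 23.3319

Cross-section at t=0.681: each vertex is (1-t)·p0[i] + t·p1[i].
  v1: (1-0.681)·(2.83,0.4) + 0.681·(4.6,1.54) = (4.0354,1.1763)
  v2: (1-0.681)·(-1.11,2.1) + 0.681·(-1.42,3.7) = (-1.3211,3.1896)
  v3: (1-0.681)·(-2.26,-1.41) + 0.681·(-5.14,-2.36) = (-4.2213,-2.0569)
  v4: (1-0.681)·(1.03,-1.77) + 0.681·(3.01,-4.18) = (2.3784,-3.4112)
Perimeter = Σ |v_{i+1} − v_i|:
  edge 1→2: √(-5.3565² + 2.0133²) = 5.7223 (running 5.7223)
  edge 2→3: √(-2.9002² + -5.2466²) = 5.9948 (running 11.7171)
  edge 3→4: √(6.5997² + -1.3543²) = 6.7372 (running 18.4543)
  edge 4→1: √(1.6570² + 4.5875²) = 4.8776 (running 23.3319)
Perimeter = 23.3319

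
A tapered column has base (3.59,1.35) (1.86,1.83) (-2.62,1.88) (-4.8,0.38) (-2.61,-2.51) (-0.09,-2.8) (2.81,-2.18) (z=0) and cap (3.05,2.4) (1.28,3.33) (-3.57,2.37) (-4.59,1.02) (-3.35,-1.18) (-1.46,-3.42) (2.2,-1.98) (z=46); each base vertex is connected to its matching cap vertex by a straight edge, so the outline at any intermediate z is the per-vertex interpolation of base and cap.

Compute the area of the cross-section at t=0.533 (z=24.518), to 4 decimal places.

Area at t=0.533: 32.3280

Cross-section at t=0.533: each vertex is (1-t)·p0[i] + t·p1[i].
  v1: (1-0.533)·(3.59,1.35) + 0.533·(3.05,2.4) = (3.3022,1.9097)
  v2: (1-0.533)·(1.86,1.83) + 0.533·(1.28,3.33) = (1.5509,2.6295)
  v3: (1-0.533)·(-2.62,1.88) + 0.533·(-3.57,2.37) = (-3.1264,2.1412)
  v4: (1-0.533)·(-4.8,0.38) + 0.533·(-4.59,1.02) = (-4.6881,0.7211)
  v5: (1-0.533)·(-2.61,-2.51) + 0.533·(-3.35,-1.18) = (-3.0044,-1.8011)
  v6: (1-0.533)·(-0.09,-2.8) + 0.533·(-1.46,-3.42) = (-0.8202,-3.1305)
  v7: (1-0.533)·(2.81,-2.18) + 0.533·(2.2,-1.98) = (2.4849,-2.0734)
Shoelace sum Σ(x_i·y_{i+1} − x_{i+1}·y_i):
  i=1: 3.3022·2.6295 − 1.5509·1.9097 = +5.7215 (running +5.7215)
  i=2: 1.5509·2.1412 − -3.1264·2.6295 = +11.5414 (running +17.2629)
  i=3: -3.1264·0.7211 − -4.6881·2.1412 = +7.7835 (running +25.0464)
  i=4: -4.6881·-1.8011 − -3.0044·0.7211 = +10.6103 (running +35.6566)
  i=5: -3.0044·-3.1305 − -0.8202·-1.8011 = +7.9279 (running +43.5846)
  i=6: -0.8202·-2.0734 − 2.4849·-3.1305 = +9.4794 (running +53.0640)
  i=7: 2.4849·1.9097 − 3.3022·-2.0734 = +11.5920 (running +64.6559)
Area = |Σ|/2 = |64.6559|/2 = 32.3280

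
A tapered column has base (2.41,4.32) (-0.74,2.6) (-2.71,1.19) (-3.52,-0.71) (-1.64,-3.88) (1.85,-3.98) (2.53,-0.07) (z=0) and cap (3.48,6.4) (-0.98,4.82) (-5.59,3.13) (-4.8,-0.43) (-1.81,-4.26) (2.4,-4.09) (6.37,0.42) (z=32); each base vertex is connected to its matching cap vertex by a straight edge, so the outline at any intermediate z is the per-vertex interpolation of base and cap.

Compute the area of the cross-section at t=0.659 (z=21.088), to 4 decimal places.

Cross-section at t=0.659: each vertex is (1-t)·p0[i] + t·p1[i].
  v1: (1-0.659)·(2.41,4.32) + 0.659·(3.48,6.4) = (3.1151,5.6907)
  v2: (1-0.659)·(-0.74,2.6) + 0.659·(-0.98,4.82) = (-0.8982,4.0630)
  v3: (1-0.659)·(-2.71,1.19) + 0.659·(-5.59,3.13) = (-4.6079,2.4685)
  v4: (1-0.659)·(-3.52,-0.71) + 0.659·(-4.8,-0.43) = (-4.3635,-0.5255)
  v5: (1-0.659)·(-1.64,-3.88) + 0.659·(-1.81,-4.26) = (-1.7520,-4.1304)
  v6: (1-0.659)·(1.85,-3.98) + 0.659·(2.4,-4.09) = (2.2125,-4.0525)
  v7: (1-0.659)·(2.53,-0.07) + 0.659·(6.37,0.42) = (5.0606,0.2529)
Shoelace sum Σ(x_i·y_{i+1} − x_{i+1}·y_i):
  i=1: 3.1151·4.0630 − -0.8982·5.6907 = +17.7679 (running +17.7679)
  i=2: -0.8982·2.4685 − -4.6079·4.0630 = +16.5048 (running +34.2727)
  i=3: -4.6079·-0.5255 − -4.3635·2.4685 = +13.1925 (running +47.4652)
  i=4: -4.3635·-4.1304 − -1.7520·-0.5255 = +17.1025 (running +64.5678)
  i=5: -1.7520·-4.0525 − 2.2125·-4.1304 = +16.2384 (running +80.8062)
  i=6: 2.2125·0.2529 − 5.0606·-4.0525 = +21.0674 (running +101.8736)
  i=7: 5.0606·5.6907 − 3.1151·0.2529 = +28.0104 (running +129.8840)
Area = |Σ|/2 = |129.8840|/2 = 64.9420

Area at t=0.659: 64.9420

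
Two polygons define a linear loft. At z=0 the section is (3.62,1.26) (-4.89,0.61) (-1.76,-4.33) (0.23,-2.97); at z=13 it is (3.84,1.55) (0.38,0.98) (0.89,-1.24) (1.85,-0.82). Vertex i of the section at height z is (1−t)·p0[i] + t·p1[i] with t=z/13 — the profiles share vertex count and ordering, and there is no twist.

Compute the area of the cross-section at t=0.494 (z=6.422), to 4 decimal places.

Area at t=0.494: 12.6206

Cross-section at t=0.494: each vertex is (1-t)·p0[i] + t·p1[i].
  v1: (1-0.494)·(3.62,1.26) + 0.494·(3.84,1.55) = (3.7287,1.4033)
  v2: (1-0.494)·(-4.89,0.61) + 0.494·(0.38,0.98) = (-2.2866,0.7928)
  v3: (1-0.494)·(-1.76,-4.33) + 0.494·(0.89,-1.24) = (-0.4509,-2.8035)
  v4: (1-0.494)·(0.23,-2.97) + 0.494·(1.85,-0.82) = (1.0303,-1.9079)
Shoelace sum Σ(x_i·y_{i+1} − x_{i+1}·y_i):
  i=1: 3.7287·0.7928 − -2.2866·1.4033 = +6.1647 (running +6.1647)
  i=2: -2.2866·-2.8035 − -0.4509·0.7928 = +6.7681 (running +12.9328)
  i=3: -0.4509·-1.9079 − 1.0303·-2.8035 = +3.7487 (running +16.6815)
  i=4: 1.0303·1.4033 − 3.7287·-1.9079 = +8.5597 (running +25.2412)
Area = |Σ|/2 = |25.2412|/2 = 12.6206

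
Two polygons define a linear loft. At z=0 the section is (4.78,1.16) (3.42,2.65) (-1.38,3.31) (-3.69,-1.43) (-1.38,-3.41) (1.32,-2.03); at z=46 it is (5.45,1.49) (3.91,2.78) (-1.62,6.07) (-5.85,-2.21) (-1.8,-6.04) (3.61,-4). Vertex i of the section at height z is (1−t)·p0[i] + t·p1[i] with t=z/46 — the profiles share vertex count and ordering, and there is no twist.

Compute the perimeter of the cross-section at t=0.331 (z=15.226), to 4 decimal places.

Perimeter at t=0.331: 26.6152

Cross-section at t=0.331: each vertex is (1-t)·p0[i] + t·p1[i].
  v1: (1-0.331)·(4.78,1.16) + 0.331·(5.45,1.49) = (5.0018,1.2692)
  v2: (1-0.331)·(3.42,2.65) + 0.331·(3.91,2.78) = (3.5822,2.6930)
  v3: (1-0.331)·(-1.38,3.31) + 0.331·(-1.62,6.07) = (-1.4594,4.2236)
  v4: (1-0.331)·(-3.69,-1.43) + 0.331·(-5.85,-2.21) = (-4.4050,-1.6882)
  v5: (1-0.331)·(-1.38,-3.41) + 0.331·(-1.8,-6.04) = (-1.5190,-4.2805)
  v6: (1-0.331)·(1.32,-2.03) + 0.331·(3.61,-4) = (2.0780,-2.6821)
Perimeter = Σ |v_{i+1} − v_i|:
  edge 1→2: √(-1.4196² + 1.4238²) = 2.0106 (running 2.0106)
  edge 2→3: √(-5.0416² + 1.5305²) = 5.2688 (running 7.2794)
  edge 3→4: √(-2.9455² + -5.9117²) = 6.6049 (running 13.8843)
  edge 4→5: √(2.8859² + -2.5924²) = 3.8793 (running 17.7636)
  edge 5→6: √(3.5970² + 1.5985²) = 3.9362 (running 21.6998)
  edge 6→1: √(2.9238² + 3.9513²) = 4.9154 (running 26.6152)
Perimeter = 26.6152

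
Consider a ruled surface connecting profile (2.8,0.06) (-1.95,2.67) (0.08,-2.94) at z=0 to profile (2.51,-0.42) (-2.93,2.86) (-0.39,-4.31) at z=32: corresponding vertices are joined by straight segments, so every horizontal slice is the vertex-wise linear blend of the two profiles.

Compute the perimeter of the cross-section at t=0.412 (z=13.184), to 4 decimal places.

Perimeter at t=0.412: 16.8199

Cross-section at t=0.412: each vertex is (1-t)·p0[i] + t·p1[i].
  v1: (1-0.412)·(2.8,0.06) + 0.412·(2.51,-0.42) = (2.6805,-0.1378)
  v2: (1-0.412)·(-1.95,2.67) + 0.412·(-2.93,2.86) = (-2.3538,2.7483)
  v3: (1-0.412)·(0.08,-2.94) + 0.412·(-0.39,-4.31) = (-0.1136,-3.5044)
Perimeter = Σ |v_{i+1} − v_i|:
  edge 1→2: √(-5.0343² + 2.8860²) = 5.8029 (running 5.8029)
  edge 2→3: √(2.2401² + -6.2527²) = 6.6419 (running 12.4447)
  edge 3→1: √(2.7942² + 3.3667²) = 4.3751 (running 16.8199)
Perimeter = 16.8199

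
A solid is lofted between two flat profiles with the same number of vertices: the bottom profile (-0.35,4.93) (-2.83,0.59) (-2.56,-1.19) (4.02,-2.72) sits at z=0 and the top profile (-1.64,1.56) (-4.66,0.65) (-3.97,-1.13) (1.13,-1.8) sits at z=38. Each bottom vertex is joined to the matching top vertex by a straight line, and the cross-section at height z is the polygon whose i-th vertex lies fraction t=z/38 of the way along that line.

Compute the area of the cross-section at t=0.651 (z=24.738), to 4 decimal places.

Cross-section at t=0.651: each vertex is (1-t)·p0[i] + t·p1[i].
  v1: (1-0.651)·(-0.35,4.93) + 0.651·(-1.64,1.56) = (-1.1898,2.7361)
  v2: (1-0.651)·(-2.83,0.59) + 0.651·(-4.66,0.65) = (-4.0213,0.6291)
  v3: (1-0.651)·(-2.56,-1.19) + 0.651·(-3.97,-1.13) = (-3.4779,-1.1509)
  v4: (1-0.651)·(4.02,-2.72) + 0.651·(1.13,-1.8) = (2.1386,-2.1211)
Shoelace sum Σ(x_i·y_{i+1} − x_{i+1}·y_i):
  i=1: -1.1898·0.6291 − -4.0213·2.7361 = +10.2544 (running +10.2544)
  i=2: -4.0213·-1.1509 − -3.4779·0.6291 = +6.8161 (running +17.0706)
  i=3: -3.4779·-2.1211 − 2.1386·-1.1509 = +9.8383 (running +26.9089)
  i=4: 2.1386·2.7361 − -1.1898·-2.1211 = +3.3279 (running +30.2368)
Area = |Σ|/2 = |30.2368|/2 = 15.1184

Area at t=0.651: 15.1184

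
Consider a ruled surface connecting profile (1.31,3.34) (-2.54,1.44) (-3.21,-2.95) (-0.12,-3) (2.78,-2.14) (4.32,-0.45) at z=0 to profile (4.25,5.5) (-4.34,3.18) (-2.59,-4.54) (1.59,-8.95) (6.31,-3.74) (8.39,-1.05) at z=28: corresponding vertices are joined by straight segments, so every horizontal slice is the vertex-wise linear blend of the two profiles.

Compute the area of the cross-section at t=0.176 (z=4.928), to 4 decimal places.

Area at t=0.176: 42.4900

Cross-section at t=0.176: each vertex is (1-t)·p0[i] + t·p1[i].
  v1: (1-0.176)·(1.31,3.34) + 0.176·(4.25,5.5) = (1.8274,3.7202)
  v2: (1-0.176)·(-2.54,1.44) + 0.176·(-4.34,3.18) = (-2.8568,1.7462)
  v3: (1-0.176)·(-3.21,-2.95) + 0.176·(-2.59,-4.54) = (-3.1009,-3.2298)
  v4: (1-0.176)·(-0.12,-3) + 0.176·(1.59,-8.95) = (0.1810,-4.0472)
  v5: (1-0.176)·(2.78,-2.14) + 0.176·(6.31,-3.74) = (3.4013,-2.4216)
  v6: (1-0.176)·(4.32,-0.45) + 0.176·(8.39,-1.05) = (5.0363,-0.5556)
Shoelace sum Σ(x_i·y_{i+1} − x_{i+1}·y_i):
  i=1: 1.8274·1.7462 − -2.8568·3.7202 = +13.8189 (running +13.8189)
  i=2: -2.8568·-3.2298 − -3.1009·1.7462 = +14.6419 (running +28.4608)
  i=3: -3.1009·-4.0472 − 0.1810·-3.2298 = +13.1344 (running +41.5951)
  i=4: 0.1810·-2.4216 − 3.4013·-4.0472 = +13.3274 (running +54.9226)
  i=5: 3.4013·-0.5556 − 5.0363·-2.4216 = +10.3062 (running +65.2288)
  i=6: 5.0363·3.7202 − 1.8274·-0.5556 = +19.7512 (running +84.9800)
Area = |Σ|/2 = |84.9800|/2 = 42.4900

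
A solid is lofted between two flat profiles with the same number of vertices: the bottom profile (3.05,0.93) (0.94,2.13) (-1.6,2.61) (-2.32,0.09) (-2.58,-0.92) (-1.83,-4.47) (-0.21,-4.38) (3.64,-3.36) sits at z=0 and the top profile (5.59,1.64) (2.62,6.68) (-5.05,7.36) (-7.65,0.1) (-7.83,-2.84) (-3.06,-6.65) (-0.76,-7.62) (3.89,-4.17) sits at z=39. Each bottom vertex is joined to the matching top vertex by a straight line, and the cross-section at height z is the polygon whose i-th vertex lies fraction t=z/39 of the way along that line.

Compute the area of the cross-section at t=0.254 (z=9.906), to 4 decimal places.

Area at t=0.254: 53.5703

Cross-section at t=0.254: each vertex is (1-t)·p0[i] + t·p1[i].
  v1: (1-0.254)·(3.05,0.93) + 0.254·(5.59,1.64) = (3.6952,1.1103)
  v2: (1-0.254)·(0.94,2.13) + 0.254·(2.62,6.68) = (1.3667,3.2857)
  v3: (1-0.254)·(-1.6,2.61) + 0.254·(-5.05,7.36) = (-2.4763,3.8165)
  v4: (1-0.254)·(-2.32,0.09) + 0.254·(-7.65,0.1) = (-3.6738,0.0925)
  v5: (1-0.254)·(-2.58,-0.92) + 0.254·(-7.83,-2.84) = (-3.9135,-1.4077)
  v6: (1-0.254)·(-1.83,-4.47) + 0.254·(-3.06,-6.65) = (-2.1424,-5.0237)
  v7: (1-0.254)·(-0.21,-4.38) + 0.254·(-0.76,-7.62) = (-0.3497,-5.2030)
  v8: (1-0.254)·(3.64,-3.36) + 0.254·(3.89,-4.17) = (3.7035,-3.5657)
Shoelace sum Σ(x_i·y_{i+1} − x_{i+1}·y_i):
  i=1: 3.6952·3.2857 − 1.3667·1.1103 = +10.6237 (running +10.6237)
  i=2: 1.3667·3.8165 − -2.4763·3.2857 = +13.3525 (running +23.9761)
  i=3: -2.4763·0.0925 − -3.6738·3.8165 = +13.7920 (running +37.7681)
  i=4: -3.6738·-1.4077 − -3.9135·0.0925 = +5.5337 (running +43.3018)
  i=5: -3.9135·-5.0237 − -2.1424·-1.4077 = +16.6445 (running +59.9463)
  i=6: -2.1424·-5.2030 − -0.3497·-5.0237 = +9.3901 (running +69.3364)
  i=7: -0.3497·-3.5657 − 3.7035·-5.2030 = +20.5161 (running +89.8525)
  i=8: 3.7035·1.1103 − 3.6952·-3.5657 = +17.2881 (running +107.1407)
Area = |Σ|/2 = |107.1407|/2 = 53.5703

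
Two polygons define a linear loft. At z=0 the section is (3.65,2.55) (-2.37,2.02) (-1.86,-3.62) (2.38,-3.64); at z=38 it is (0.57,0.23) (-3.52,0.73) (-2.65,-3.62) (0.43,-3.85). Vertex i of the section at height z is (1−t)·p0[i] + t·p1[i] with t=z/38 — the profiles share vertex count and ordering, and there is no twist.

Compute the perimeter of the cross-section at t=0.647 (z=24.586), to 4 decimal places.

Perimeter at t=0.647: 17.9835

Cross-section at t=0.647: each vertex is (1-t)·p0[i] + t·p1[i].
  v1: (1-0.647)·(3.65,2.55) + 0.647·(0.57,0.23) = (1.6572,1.0490)
  v2: (1-0.647)·(-2.37,2.02) + 0.647·(-3.52,0.73) = (-3.1140,1.1854)
  v3: (1-0.647)·(-1.86,-3.62) + 0.647·(-2.65,-3.62) = (-2.3711,-3.6200)
  v4: (1-0.647)·(2.38,-3.64) + 0.647·(0.43,-3.85) = (1.1183,-3.7759)
Perimeter = Σ |v_{i+1} − v_i|:
  edge 1→2: √(-4.7713² + 0.1364²) = 4.7732 (running 4.7732)
  edge 2→3: √(0.7429² + -4.8054²) = 4.8625 (running 9.6357)
  edge 3→4: √(3.4895² + -0.1559²) = 3.4930 (running 13.1287)
  edge 4→1: √(0.5389² + 4.8248²) = 4.8548 (running 17.9835)
Perimeter = 17.9835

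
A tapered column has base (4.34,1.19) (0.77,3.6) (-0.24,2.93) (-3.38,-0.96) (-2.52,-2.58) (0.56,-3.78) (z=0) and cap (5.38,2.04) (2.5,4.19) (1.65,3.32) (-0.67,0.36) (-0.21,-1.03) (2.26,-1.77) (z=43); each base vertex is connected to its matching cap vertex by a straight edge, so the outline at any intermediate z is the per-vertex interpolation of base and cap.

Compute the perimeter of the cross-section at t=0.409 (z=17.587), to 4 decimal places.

Perimeter at t=0.409: 20.1012

Cross-section at t=0.409: each vertex is (1-t)·p0[i] + t·p1[i].
  v1: (1-0.409)·(4.34,1.19) + 0.409·(5.38,2.04) = (4.7654,1.5376)
  v2: (1-0.409)·(0.77,3.6) + 0.409·(2.5,4.19) = (1.4776,3.8413)
  v3: (1-0.409)·(-0.24,2.93) + 0.409·(1.65,3.32) = (0.5330,3.0895)
  v4: (1-0.409)·(-3.38,-0.96) + 0.409·(-0.67,0.36) = (-2.2716,-0.4201)
  v5: (1-0.409)·(-2.52,-2.58) + 0.409·(-0.21,-1.03) = (-1.5752,-1.9461)
  v6: (1-0.409)·(0.56,-3.78) + 0.409·(2.26,-1.77) = (1.2553,-2.9579)
Perimeter = Σ |v_{i+1} − v_i|:
  edge 1→2: √(-3.2878² + 2.3037²) = 4.0145 (running 4.0145)
  edge 2→3: √(-0.9446² + -0.7518²) = 1.2072 (running 5.2218)
  edge 3→4: √(-2.8046² + -3.5096²) = 4.4926 (running 9.7143)
  edge 4→5: √(0.6964² + -1.5259²) = 1.6773 (running 11.3917)
  edge 5→6: √(2.8305² + -1.0119²) = 3.0059 (running 14.3976)
  edge 6→1: √(3.5101² + 4.4956²) = 5.7036 (running 20.1012)
Perimeter = 20.1012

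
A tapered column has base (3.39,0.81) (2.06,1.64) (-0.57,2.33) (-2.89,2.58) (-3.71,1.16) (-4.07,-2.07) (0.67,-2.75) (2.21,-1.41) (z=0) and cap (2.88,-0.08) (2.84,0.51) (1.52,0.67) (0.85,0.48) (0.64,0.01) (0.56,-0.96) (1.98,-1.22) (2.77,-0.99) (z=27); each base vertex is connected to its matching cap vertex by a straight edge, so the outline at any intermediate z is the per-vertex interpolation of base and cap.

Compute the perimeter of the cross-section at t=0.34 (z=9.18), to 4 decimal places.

Perimeter at t=0.34: 16.1111

Cross-section at t=0.34: each vertex is (1-t)·p0[i] + t·p1[i].
  v1: (1-0.34)·(3.39,0.81) + 0.34·(2.88,-0.08) = (3.2166,0.5074)
  v2: (1-0.34)·(2.06,1.64) + 0.34·(2.84,0.51) = (2.3252,1.2558)
  v3: (1-0.34)·(-0.57,2.33) + 0.34·(1.52,0.67) = (0.1406,1.7656)
  v4: (1-0.34)·(-2.89,2.58) + 0.34·(0.85,0.48) = (-1.6184,1.8660)
  v5: (1-0.34)·(-3.71,1.16) + 0.34·(0.64,0.01) = (-2.2310,0.7690)
  v6: (1-0.34)·(-4.07,-2.07) + 0.34·(0.56,-0.96) = (-2.4958,-1.6926)
  v7: (1-0.34)·(0.67,-2.75) + 0.34·(1.98,-1.22) = (1.1154,-2.2298)
  v8: (1-0.34)·(2.21,-1.41) + 0.34·(2.77,-0.99) = (2.4004,-1.2672)
Perimeter = Σ |v_{i+1} − v_i|:
  edge 1→2: √(-0.8914² + 0.7484²) = 1.1639 (running 1.1639)
  edge 2→3: √(-2.1846² + 0.5098²) = 2.2433 (running 3.4072)
  edge 3→4: √(-1.7590² + 0.1004²) = 1.7619 (running 5.1691)
  edge 4→5: √(-0.6126² + -1.0970²) = 1.2565 (running 6.4255)
  edge 5→6: √(-0.2648² + -2.4616²) = 2.4758 (running 8.9013)
  edge 6→7: √(3.6112² + -0.5372²) = 3.6509 (running 12.5523)
  edge 7→8: √(1.2850² + 0.9626²) = 1.6056 (running 14.1578)
  edge 8→1: √(0.8162² + 1.7746²) = 1.9533 (running 16.1111)
Perimeter = 16.1111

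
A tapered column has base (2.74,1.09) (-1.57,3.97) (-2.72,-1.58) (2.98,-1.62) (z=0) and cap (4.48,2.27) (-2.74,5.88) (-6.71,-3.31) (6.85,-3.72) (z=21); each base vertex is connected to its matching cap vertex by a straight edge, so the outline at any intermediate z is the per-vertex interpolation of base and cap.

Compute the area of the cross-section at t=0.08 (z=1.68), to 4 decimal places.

Area at t=0.08: 24.6803

Cross-section at t=0.08: each vertex is (1-t)·p0[i] + t·p1[i].
  v1: (1-0.08)·(2.74,1.09) + 0.08·(4.48,2.27) = (2.8792,1.1844)
  v2: (1-0.08)·(-1.57,3.97) + 0.08·(-2.74,5.88) = (-1.6636,4.1228)
  v3: (1-0.08)·(-2.72,-1.58) + 0.08·(-6.71,-3.31) = (-3.0392,-1.7184)
  v4: (1-0.08)·(2.98,-1.62) + 0.08·(6.85,-3.72) = (3.2896,-1.7880)
Shoelace sum Σ(x_i·y_{i+1} − x_{i+1}·y_i):
  i=1: 2.8792·4.1228 − -1.6636·1.1844 = +13.8407 (running +13.8407)
  i=2: -1.6636·-1.7184 − -3.0392·4.1228 = +15.3887 (running +29.2295)
  i=3: -3.0392·-1.7880 − 3.2896·-1.7184 = +11.0869 (running +40.3164)
  i=4: 3.2896·1.1844 − 2.8792·-1.7880 = +9.0442 (running +49.3606)
Area = |Σ|/2 = |49.3606|/2 = 24.6803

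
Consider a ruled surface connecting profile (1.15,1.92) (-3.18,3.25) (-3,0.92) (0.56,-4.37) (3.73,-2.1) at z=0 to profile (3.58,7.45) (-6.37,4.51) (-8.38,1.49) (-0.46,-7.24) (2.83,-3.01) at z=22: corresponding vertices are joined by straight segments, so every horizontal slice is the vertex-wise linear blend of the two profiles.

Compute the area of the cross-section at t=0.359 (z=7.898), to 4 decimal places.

Area at t=0.359: 50.1630

Cross-section at t=0.359: each vertex is (1-t)·p0[i] + t·p1[i].
  v1: (1-0.359)·(1.15,1.92) + 0.359·(3.58,7.45) = (2.0224,3.9053)
  v2: (1-0.359)·(-3.18,3.25) + 0.359·(-6.37,4.51) = (-4.3252,3.7023)
  v3: (1-0.359)·(-3,0.92) + 0.359·(-8.38,1.49) = (-4.9314,1.1246)
  v4: (1-0.359)·(0.56,-4.37) + 0.359·(-0.46,-7.24) = (0.1938,-5.4003)
  v5: (1-0.359)·(3.73,-2.1) + 0.359·(2.83,-3.01) = (3.4069,-2.4267)
Shoelace sum Σ(x_i·y_{i+1} − x_{i+1}·y_i):
  i=1: 2.0224·3.7023 − -4.3252·3.9053 = +24.3786 (running +24.3786)
  i=2: -4.3252·1.1246 − -4.9314·3.7023 = +13.3935 (running +37.7721)
  i=3: -4.9314·-5.4003 − 0.1938·1.1246 = +26.4133 (running +64.1855)
  i=4: 0.1938·-2.4267 − 3.4069·-5.4003 = +17.9280 (running +82.1135)
  i=5: 3.4069·3.9053 − 2.0224·-2.4267 = +18.2125 (running +100.3260)
Area = |Σ|/2 = |100.3260|/2 = 50.1630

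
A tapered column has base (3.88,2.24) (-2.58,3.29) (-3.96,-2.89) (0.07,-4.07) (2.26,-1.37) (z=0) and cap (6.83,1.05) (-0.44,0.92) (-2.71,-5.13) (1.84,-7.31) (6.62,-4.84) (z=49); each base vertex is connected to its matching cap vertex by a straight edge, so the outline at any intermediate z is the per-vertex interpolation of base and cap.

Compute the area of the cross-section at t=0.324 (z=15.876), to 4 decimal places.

Area at t=0.324: 44.0404

Cross-section at t=0.324: each vertex is (1-t)·p0[i] + t·p1[i].
  v1: (1-0.324)·(3.88,2.24) + 0.324·(6.83,1.05) = (4.8358,1.8544)
  v2: (1-0.324)·(-2.58,3.29) + 0.324·(-0.44,0.92) = (-1.8866,2.5221)
  v3: (1-0.324)·(-3.96,-2.89) + 0.324·(-2.71,-5.13) = (-3.5550,-3.6158)
  v4: (1-0.324)·(0.07,-4.07) + 0.324·(1.84,-7.31) = (0.6435,-5.1198)
  v5: (1-0.324)·(2.26,-1.37) + 0.324·(6.62,-4.84) = (3.6726,-2.4943)
Shoelace sum Σ(x_i·y_{i+1} − x_{i+1}·y_i):
  i=1: 4.8358·2.5221 − -1.8866·1.8544 = +15.6951 (running +15.6951)
  i=2: -1.8866·-3.6158 − -3.5550·2.5221 = +15.7878 (running +31.4829)
  i=3: -3.5550·-5.1198 − 0.6435·-3.6158 = +20.5274 (running +52.0103)
  i=4: 0.6435·-2.4943 − 3.6726·-5.1198 = +17.1980 (running +69.2083)
  i=5: 3.6726·1.8544 − 4.8358·-2.4943 = +18.8725 (running +88.0809)
Area = |Σ|/2 = |88.0809|/2 = 44.0404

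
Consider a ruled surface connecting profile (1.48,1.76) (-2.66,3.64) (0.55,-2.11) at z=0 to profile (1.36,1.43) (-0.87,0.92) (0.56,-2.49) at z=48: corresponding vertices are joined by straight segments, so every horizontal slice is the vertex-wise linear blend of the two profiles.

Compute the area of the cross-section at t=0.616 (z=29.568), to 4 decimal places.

Area at t=0.616: 5.9532

Cross-section at t=0.616: each vertex is (1-t)·p0[i] + t·p1[i].
  v1: (1-0.616)·(1.48,1.76) + 0.616·(1.36,1.43) = (1.4061,1.5567)
  v2: (1-0.616)·(-2.66,3.64) + 0.616·(-0.87,0.92) = (-1.5574,1.9645)
  v3: (1-0.616)·(0.55,-2.11) + 0.616·(0.56,-2.49) = (0.5562,-2.3441)
Shoelace sum Σ(x_i·y_{i+1} − x_{i+1}·y_i):
  i=1: 1.4061·1.9645 − -1.5574·1.5567 = +5.1866 (running +5.1866)
  i=2: -1.5574·-2.3441 − 0.5562·1.9645 = +2.5580 (running +7.7446)
  i=3: 0.5562·1.5567 − 1.4061·-2.3441 = +4.1617 (running +11.9064)
Area = |Σ|/2 = |11.9064|/2 = 5.9532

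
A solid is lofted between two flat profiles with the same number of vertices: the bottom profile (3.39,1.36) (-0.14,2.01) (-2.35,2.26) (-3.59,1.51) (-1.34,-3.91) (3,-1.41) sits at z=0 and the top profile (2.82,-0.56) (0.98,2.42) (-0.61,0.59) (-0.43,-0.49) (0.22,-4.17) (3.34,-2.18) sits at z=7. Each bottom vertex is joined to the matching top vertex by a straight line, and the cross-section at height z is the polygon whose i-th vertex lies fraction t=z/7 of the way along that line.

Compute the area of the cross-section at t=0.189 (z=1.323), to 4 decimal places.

Cross-section at t=0.189: each vertex is (1-t)·p0[i] + t·p1[i].
  v1: (1-0.189)·(3.39,1.36) + 0.189·(2.82,-0.56) = (3.2823,0.9971)
  v2: (1-0.189)·(-0.14,2.01) + 0.189·(0.98,2.42) = (0.0717,2.0875)
  v3: (1-0.189)·(-2.35,2.26) + 0.189·(-0.61,0.59) = (-2.0211,1.9444)
  v4: (1-0.189)·(-3.59,1.51) + 0.189·(-0.43,-0.49) = (-2.9928,1.1320)
  v5: (1-0.189)·(-1.34,-3.91) + 0.189·(0.22,-4.17) = (-1.0452,-3.9591)
  v6: (1-0.189)·(3,-1.41) + 0.189·(3.34,-2.18) = (3.0643,-1.5555)
Shoelace sum Σ(x_i·y_{i+1} − x_{i+1}·y_i):
  i=1: 3.2823·2.0875 − 0.0717·0.9971 = +6.7802 (running +6.7802)
  i=2: 0.0717·1.9444 − -2.0211·2.0875 = +4.3585 (running +11.1387)
  i=3: -2.0211·1.1320 − -2.9928·1.9444 = +3.5311 (running +14.6698)
  i=4: -2.9928·-3.9591 − -1.0452·1.1320 = +13.0319 (running +27.7017)
  i=5: -1.0452·-1.5555 − 3.0643·-3.9591 = +13.7576 (running +41.4593)
  i=6: 3.0643·0.9971 − 3.2823·-1.5555 = +8.1611 (running +49.6204)
Area = |Σ|/2 = |49.6204|/2 = 24.8102

Area at t=0.189: 24.8102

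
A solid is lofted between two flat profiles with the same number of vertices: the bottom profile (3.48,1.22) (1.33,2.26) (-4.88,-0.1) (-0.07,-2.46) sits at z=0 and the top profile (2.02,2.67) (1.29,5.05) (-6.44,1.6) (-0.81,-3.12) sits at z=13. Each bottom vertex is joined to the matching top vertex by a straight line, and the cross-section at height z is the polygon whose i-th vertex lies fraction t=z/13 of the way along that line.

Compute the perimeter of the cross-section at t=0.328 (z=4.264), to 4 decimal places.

Cross-section at t=0.328: each vertex is (1-t)·p0[i] + t·p1[i].
  v1: (1-0.328)·(3.48,1.22) + 0.328·(2.02,2.67) = (3.0011,1.6956)
  v2: (1-0.328)·(1.33,2.26) + 0.328·(1.29,5.05) = (1.3169,3.1751)
  v3: (1-0.328)·(-4.88,-0.1) + 0.328·(-6.44,1.6) = (-5.3917,0.4576)
  v4: (1-0.328)·(-0.07,-2.46) + 0.328·(-0.81,-3.12) = (-0.3127,-2.6765)
Perimeter = Σ |v_{i+1} − v_i|:
  edge 1→2: √(-1.6842² + 1.4795²) = 2.2418 (running 2.2418)
  edge 2→3: √(-6.7086² + -2.7175²) = 7.2381 (running 9.4799)
  edge 3→4: √(5.0790² + -3.1341²) = 5.9681 (running 15.4480)
  edge 4→1: √(3.3138² + 4.3721²) = 5.4860 (running 20.9340)
Perimeter = 20.9340

Perimeter at t=0.328: 20.9340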